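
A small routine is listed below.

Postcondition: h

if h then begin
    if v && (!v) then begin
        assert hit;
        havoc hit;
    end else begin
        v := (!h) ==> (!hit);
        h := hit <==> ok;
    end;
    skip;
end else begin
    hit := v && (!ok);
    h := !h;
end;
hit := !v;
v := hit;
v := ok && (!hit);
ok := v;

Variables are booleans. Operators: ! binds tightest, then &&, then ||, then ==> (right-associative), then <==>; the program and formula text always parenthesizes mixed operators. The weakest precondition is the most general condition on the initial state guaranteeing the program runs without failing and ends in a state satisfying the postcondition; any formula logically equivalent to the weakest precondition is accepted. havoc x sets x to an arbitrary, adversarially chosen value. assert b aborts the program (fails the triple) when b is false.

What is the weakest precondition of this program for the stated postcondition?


Working backward. After the program, h must hold.
Before ok := v: h
Before v := ok && (!hit): h
Before v := hit: h
Before hit := !v: h
Then branch requires hit <==> ok; else branch requires !h.
Before the if: h ==> (hit <==> ok)
Answer: WP = h ==> (hit <==> ok)


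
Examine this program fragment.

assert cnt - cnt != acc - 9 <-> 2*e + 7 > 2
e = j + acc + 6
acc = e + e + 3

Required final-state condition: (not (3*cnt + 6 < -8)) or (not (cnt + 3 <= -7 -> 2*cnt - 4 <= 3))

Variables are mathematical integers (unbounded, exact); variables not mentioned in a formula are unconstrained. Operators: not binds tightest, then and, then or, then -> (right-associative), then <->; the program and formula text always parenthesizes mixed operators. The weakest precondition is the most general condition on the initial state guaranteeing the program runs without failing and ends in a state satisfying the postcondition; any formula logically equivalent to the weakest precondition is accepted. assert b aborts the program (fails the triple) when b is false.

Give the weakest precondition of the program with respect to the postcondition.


Working backward. After the program, the postcondition (not (3*cnt + 6 < -8)) or (not (cnt + 3 <= -7 -> 2*cnt - 4 <= 3)) must hold; in canonical form it is (not (3*cnt < -14)) or (not (cnt <= -10 -> 2*cnt <= 7)).
Before acc := e + e + 3: (not (3*cnt < -14)) or (not (cnt <= -10 -> 2*cnt <= 7))
Before e := j + acc + 6: (not (3*cnt < -14)) or (not (cnt <= -10 -> 2*cnt <= 7))
Before assert cnt - cnt != acc - 9 <-> 2*e + 7 > 2: (acc != 9 <-> 2*e > -5) and ((not (3*cnt < -14)) or (not (cnt <= -10 -> 2*cnt <= 7)))
Answer: WP = (acc != 9 <-> 2*e > -5) and ((not (3*cnt < -14)) or (not (cnt <= -10 -> 2*cnt <= 7)))


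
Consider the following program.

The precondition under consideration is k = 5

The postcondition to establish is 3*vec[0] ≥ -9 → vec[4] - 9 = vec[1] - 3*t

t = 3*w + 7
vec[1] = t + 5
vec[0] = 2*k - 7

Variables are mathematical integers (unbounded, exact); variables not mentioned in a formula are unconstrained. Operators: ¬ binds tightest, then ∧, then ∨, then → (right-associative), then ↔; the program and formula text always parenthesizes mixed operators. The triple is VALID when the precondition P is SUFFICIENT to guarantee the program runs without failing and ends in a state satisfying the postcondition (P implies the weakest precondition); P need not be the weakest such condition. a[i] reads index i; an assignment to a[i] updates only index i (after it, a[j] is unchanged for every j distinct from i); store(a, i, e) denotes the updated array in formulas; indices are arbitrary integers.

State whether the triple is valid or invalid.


Working backward. After the program, the postcondition 3*vec[0] ≥ -9 → vec[4] - 9 = vec[1] - 3*t must hold; in canonical form it is 3*vec[0] ≥ -9 → vec[4] + 3*t = vec[1] + 9.
Before vec[0] := 2*k - 7: 6*k ≥ 12 → vec[4] + 3*t = vec[1] + 9
Before vec[1] := t + 5: 6*k ≥ 12 → vec[4] + 2*t = 14
Before t := 3*w + 7: 6*k ≥ 12 → vec[4] + 6*w = 0
The weakest precondition is 6*k ≥ 12 → vec[4] + 6*w = 0.
Check whether k = 5 implies it.
Countermodel: at the initial state k = 5, vec = {[4] = 1, elsewhere 1}, w = 0, the precondition holds but the weakest precondition fails.
Answer: invalid


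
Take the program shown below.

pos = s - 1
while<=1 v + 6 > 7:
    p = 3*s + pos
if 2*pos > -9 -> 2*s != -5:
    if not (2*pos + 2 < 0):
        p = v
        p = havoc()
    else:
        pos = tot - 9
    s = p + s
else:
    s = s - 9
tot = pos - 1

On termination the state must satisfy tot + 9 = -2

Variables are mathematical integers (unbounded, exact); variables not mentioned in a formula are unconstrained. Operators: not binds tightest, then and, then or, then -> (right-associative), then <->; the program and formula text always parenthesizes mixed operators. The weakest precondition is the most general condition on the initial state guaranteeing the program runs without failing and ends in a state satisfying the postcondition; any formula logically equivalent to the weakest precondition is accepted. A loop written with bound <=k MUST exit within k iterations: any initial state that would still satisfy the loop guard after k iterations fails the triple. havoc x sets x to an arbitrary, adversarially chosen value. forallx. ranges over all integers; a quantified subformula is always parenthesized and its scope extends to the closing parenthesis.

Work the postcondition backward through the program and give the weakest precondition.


Working backward. After the program, the postcondition tot + 9 = -2 must hold; in canonical form it is tot = -11.
Before tot := pos - 1: pos = -10
Then branch requires ((not (2*pos < -2)) -> pos = -10) and (2*pos < -2 -> tot = -1); else branch requires pos = -10.
Before the if: ((2*pos > -9 -> 2*s != -5) -> (((not (2*pos < -2)) -> pos = -10) and (2*pos < -2 -> tot = -1))) and ((not (2*pos > -9 -> 2*s != -5)) -> pos = -10)
Before the loop (bound <=1), unroll the exhaustion recursion (WP_0 = exit-now case; WP_j = one more guarded iteration, up to j = 1):
  WP_0: (not (v > 1)) and ((2*pos > -9 -> 2*s != -5) -> (((not (2*pos < -2)) -> pos = -10) and (2*pos < -2 -> tot = -1))) and ((not (2*pos > -9 -> 2*s != -5)) -> pos = -10)
  WP_1: (v > 1 -> ((not (v > 1)) and ((2*pos > -9 -> 2*s != -5) -> (((not (2*pos < -2)) -> pos = -10) and (2*pos < -2 -> tot = -1))) and ((not (2*pos > -9 -> 2*s != -5)) -> pos = -10))) and ((not (v > 1)) -> (((2*pos > -9 -> 2*s != -5) -> (((not (2*pos < -2)) -> pos = -10) and (2*pos < -2 -> tot = -1))) and ((not (2*pos > -9 -> 2*s != -5)) -> pos = -10)))
So before the loop: (v > 1 -> ((not (v > 1)) and ((2*pos > -9 -> 2*s != -5) -> (((not (2*pos < -2)) -> pos = -10) and (2*pos < -2 -> tot = -1))) and ((not (2*pos > -9 -> 2*s != -5)) -> pos = -10))) and ((not (v > 1)) -> (((2*pos > -9 -> 2*s != -5) -> (((not (2*pos < -2)) -> pos = -10) and (2*pos < -2 -> tot = -1))) and ((not (2*pos > -9 -> 2*s != -5)) -> pos = -10)))
Before pos := s - 1: (v > 1 -> ((not (v > 1)) and ((2*s > -7 -> 2*s != -5) -> (((not (2*s < 0)) -> s = -9) and (2*s < 0 -> tot = -1))) and ((not (2*s > -7 -> 2*s != -5)) -> s = -9))) and ((not (v > 1)) -> (((2*s > -7 -> 2*s != -5) -> (((not (2*s < 0)) -> s = -9) and (2*s < 0 -> tot = -1))) and ((not (2*s > -7 -> 2*s != -5)) -> s = -9)))
Answer: WP = (v > 1 -> ((not (v > 1)) and ((2*s > -7 -> 2*s != -5) -> (((not (2*s < 0)) -> s = -9) and (2*s < 0 -> tot = -1))) and ((not (2*s > -7 -> 2*s != -5)) -> s = -9))) and ((not (v > 1)) -> (((2*s > -7 -> 2*s != -5) -> (((not (2*s < 0)) -> s = -9) and (2*s < 0 -> tot = -1))) and ((not (2*s > -7 -> 2*s != -5)) -> s = -9)))


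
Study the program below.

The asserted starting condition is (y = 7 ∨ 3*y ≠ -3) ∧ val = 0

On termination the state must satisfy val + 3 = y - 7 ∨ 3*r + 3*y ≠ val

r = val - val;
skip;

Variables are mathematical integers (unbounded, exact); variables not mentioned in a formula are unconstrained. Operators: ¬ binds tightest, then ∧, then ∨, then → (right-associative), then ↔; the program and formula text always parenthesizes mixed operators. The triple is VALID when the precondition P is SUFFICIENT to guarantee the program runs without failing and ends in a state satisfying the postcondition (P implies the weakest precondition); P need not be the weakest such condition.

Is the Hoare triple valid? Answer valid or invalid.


Working backward. After the program, the postcondition val + 3 = y - 7 ∨ 3*r + 3*y ≠ val must hold; in canonical form it is val = y - 10 ∨ 3*r + 3*y ≠ val.
Before skip: val = y - 10 ∨ 3*r + 3*y ≠ val
Before r := val - val: val = y - 10 ∨ 3*y ≠ val
The weakest precondition is val = y - 10 ∨ 3*y ≠ val.
Check whether (y = 7 ∨ 3*y ≠ -3) ∧ val = 0 implies it.
Countermodel: at the initial state val = 0, y = 0, the precondition holds but the weakest precondition fails.
Answer: invalid


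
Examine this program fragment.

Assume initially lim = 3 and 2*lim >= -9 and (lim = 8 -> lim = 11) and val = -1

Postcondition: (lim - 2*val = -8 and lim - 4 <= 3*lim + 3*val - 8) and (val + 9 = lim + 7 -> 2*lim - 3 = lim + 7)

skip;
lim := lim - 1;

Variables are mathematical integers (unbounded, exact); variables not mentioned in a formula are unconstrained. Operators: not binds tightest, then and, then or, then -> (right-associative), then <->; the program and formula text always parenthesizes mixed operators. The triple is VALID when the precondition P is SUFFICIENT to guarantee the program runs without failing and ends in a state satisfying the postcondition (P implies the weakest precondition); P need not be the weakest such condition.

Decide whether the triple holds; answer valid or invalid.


Working backward. After the program, the postcondition (lim - 2*val = -8 and lim - 4 <= 3*lim + 3*val - 8) and (val + 9 = lim + 7 -> 2*lim - 3 = lim + 7) must hold; in canonical form it is lim = 2*val - 8 and 2*lim + 3*val >= 4 and (val = lim - 2 -> lim = 10).
Before lim := lim - 1: lim = 2*val - 7 and 2*lim + 3*val >= 6 and (val = lim - 3 -> lim = 11)
Before skip: lim = 2*val - 7 and 2*lim + 3*val >= 6 and (val = lim - 3 -> lim = 11)
The weakest precondition is lim = 2*val - 7 and 2*lim + 3*val >= 6 and (val = lim - 3 -> lim = 11).
Check whether lim = 3 and 2*lim >= -9 and (lim = 8 -> lim = 11) and val = -1 implies it.
Countermodel: at the initial state lim = 3, val = -1, the precondition holds but the weakest precondition fails.
Answer: invalid


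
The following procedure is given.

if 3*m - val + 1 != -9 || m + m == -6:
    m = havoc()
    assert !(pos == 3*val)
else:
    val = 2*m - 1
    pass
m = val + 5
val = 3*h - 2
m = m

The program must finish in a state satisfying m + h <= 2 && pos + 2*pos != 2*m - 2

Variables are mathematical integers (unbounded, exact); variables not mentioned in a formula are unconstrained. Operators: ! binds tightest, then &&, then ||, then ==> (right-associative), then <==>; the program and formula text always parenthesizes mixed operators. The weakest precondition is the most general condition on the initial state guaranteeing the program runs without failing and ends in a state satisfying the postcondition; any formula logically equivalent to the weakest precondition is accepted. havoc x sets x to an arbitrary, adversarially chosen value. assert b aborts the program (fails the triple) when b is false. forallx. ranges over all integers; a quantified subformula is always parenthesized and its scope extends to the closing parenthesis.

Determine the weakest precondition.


Working backward. After the program, the postcondition m + h <= 2 && pos + 2*pos != 2*m - 2 must hold; in canonical form it is h + m <= 2 && 3*pos != 2*m - 2.
Before m := m: h + m <= 2 && 3*pos != 2*m - 2
Before val := 3*h - 2: h + m <= 2 && 3*pos != 2*m - 2
Before m := val + 5: h + val <= -3 && 3*pos != 2*val + 8
Then branch requires (!(pos == 3*val)) && h + val <= -3 && 3*pos != 2*val + 8; else branch requires h + 2*m <= -2 && 3*pos != 4*m + 6.
Before the if: ((3*m != val - 10 || 2*m == -6) ==> ((!(pos == 3*val)) && h + val <= -3 && 3*pos != 2*val + 8)) && ((!(3*m != val - 10 || 2*m == -6)) ==> (h + 2*m <= -2 && 3*pos != 4*m + 6))
Answer: WP = ((3*m != val - 10 || 2*m == -6) ==> ((!(pos == 3*val)) && h + val <= -3 && 3*pos != 2*val + 8)) && ((!(3*m != val - 10 || 2*m == -6)) ==> (h + 2*m <= -2 && 3*pos != 4*m + 6))


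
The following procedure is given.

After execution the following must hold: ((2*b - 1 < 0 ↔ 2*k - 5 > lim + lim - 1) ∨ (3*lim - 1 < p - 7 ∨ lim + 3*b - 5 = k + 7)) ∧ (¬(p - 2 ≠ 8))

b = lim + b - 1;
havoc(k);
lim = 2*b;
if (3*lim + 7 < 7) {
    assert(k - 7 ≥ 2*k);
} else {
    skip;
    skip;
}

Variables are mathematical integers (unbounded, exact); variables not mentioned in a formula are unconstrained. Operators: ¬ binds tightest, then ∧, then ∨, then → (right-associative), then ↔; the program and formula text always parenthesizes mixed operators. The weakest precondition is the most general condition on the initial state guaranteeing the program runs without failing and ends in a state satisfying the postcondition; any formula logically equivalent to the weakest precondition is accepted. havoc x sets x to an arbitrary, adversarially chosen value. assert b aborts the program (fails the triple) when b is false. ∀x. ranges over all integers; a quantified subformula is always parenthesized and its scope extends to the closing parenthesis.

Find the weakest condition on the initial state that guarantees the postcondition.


Working backward. After the program, the postcondition ((2*b - 1 < 0 ↔ 2*k - 5 > lim + lim - 1) ∨ (3*lim - 1 < p - 7 ∨ lim + 3*b - 5 = k + 7)) ∧ (¬(p - 2 ≠ 8)) must hold; in canonical form it is ((2*b < 1 ↔ 2*k > 2*lim + 4) ∨ 3*lim < p - 6 ∨ 3*b + lim = k + 12) ∧ (¬(p ≠ 10)).
Then branch requires k ≤ -7 ∧ ((2*b < 1 ↔ 2*k > 2*lim + 4) ∨ 3*lim < p - 6 ∨ 3*b + lim = k + 12) ∧ (¬(p ≠ 10)); else branch requires ((2*b < 1 ↔ 2*k > 2*lim + 4) ∨ 3*lim < p - 6 ∨ 3*b + lim = k + 12) ∧ (¬(p ≠ 10)).
Before the if: (3*lim < 0 → (k ≤ -7 ∧ ((2*b < 1 ↔ 2*k > 2*lim + 4) ∨ 3*lim < p - 6 ∨ 3*b + lim = k + 12) ∧ (¬(p ≠ 10)))) ∧ ((¬(3*lim < 0)) → (((2*b < 1 ↔ 2*k > 2*lim + 4) ∨ 3*lim < p - 6 ∨ 3*b + lim = k + 12) ∧ (¬(p ≠ 10))))
Before lim := 2*b: (6*b < 0 → (k ≤ -7 ∧ ((2*b < 1 ↔ 2*k > 4*b + 4) ∨ 6*b < p - 6 ∨ 5*b = k + 12) ∧ (¬(p ≠ 10)))) ∧ ((¬(6*b < 0)) → (((2*b < 1 ↔ 2*k > 4*b + 4) ∨ 6*b < p - 6 ∨ 5*b = k + 12) ∧ (¬(p ≠ 10))))
Before havoc k: ∀k_1. ((6*b < 0 → (k_1 ≤ -7 ∧ ((2*b < 1 ↔ 2*k_1 > 4*b + 4) ∨ 6*b < p - 6 ∨ 5*b = k_1 + 12) ∧ (¬(p ≠ 10)))) ∧ ((¬(6*b < 0)) → (((2*b < 1 ↔ 2*k_1 > 4*b + 4) ∨ 6*b < p - 6 ∨ 5*b = k_1 + 12) ∧ (¬(p ≠ 10)))))
Before b := lim + b - 1: ∀k_1. ((6*b + 6*lim < 6 → (k_1 ≤ -7 ∧ ((2*b + 2*lim < 3 ↔ 2*k_1 > 4*b + 4*lim) ∨ 6*b + 6*lim < p ∨ 5*b + 5*lim = k_1 + 17) ∧ (¬(p ≠ 10)))) ∧ ((¬(6*b + 6*lim < 6)) → (((2*b + 2*lim < 3 ↔ 2*k_1 > 4*b + 4*lim) ∨ 6*b + 6*lim < p ∨ 5*b + 5*lim = k_1 + 17) ∧ (¬(p ≠ 10)))))
Answer: WP = ∀k_1. ((6*b + 6*lim < 6 → (k_1 ≤ -7 ∧ ((2*b + 2*lim < 3 ↔ 2*k_1 > 4*b + 4*lim) ∨ 6*b + 6*lim < p ∨ 5*b + 5*lim = k_1 + 17) ∧ (¬(p ≠ 10)))) ∧ ((¬(6*b + 6*lim < 6)) → (((2*b + 2*lim < 3 ↔ 2*k_1 > 4*b + 4*lim) ∨ 6*b + 6*lim < p ∨ 5*b + 5*lim = k_1 + 17) ∧ (¬(p ≠ 10)))))


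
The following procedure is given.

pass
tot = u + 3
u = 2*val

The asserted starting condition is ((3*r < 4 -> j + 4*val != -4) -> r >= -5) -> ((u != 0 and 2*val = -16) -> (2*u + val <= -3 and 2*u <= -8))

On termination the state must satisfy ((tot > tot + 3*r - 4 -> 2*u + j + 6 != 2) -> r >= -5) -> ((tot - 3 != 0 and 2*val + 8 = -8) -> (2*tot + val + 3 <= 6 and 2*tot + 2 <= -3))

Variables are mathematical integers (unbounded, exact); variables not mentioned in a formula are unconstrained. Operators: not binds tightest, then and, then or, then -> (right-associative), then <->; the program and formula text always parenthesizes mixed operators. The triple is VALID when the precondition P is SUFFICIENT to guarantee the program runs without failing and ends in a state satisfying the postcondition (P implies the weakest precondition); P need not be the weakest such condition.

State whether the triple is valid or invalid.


Working backward. After the program, the postcondition ((tot > tot + 3*r - 4 -> 2*u + j + 6 != 2) -> r >= -5) -> ((tot - 3 != 0 and 2*val + 8 = -8) -> (2*tot + val + 3 <= 6 and 2*tot + 2 <= -3)) must hold; in canonical form it is ((3*r < 4 -> j + 2*u != -4) -> r >= -5) -> ((tot != 3 and 2*val = -16) -> (2*tot + val <= 3 and 2*tot <= -5)).
Before u := 2*val: ((3*r < 4 -> j + 4*val != -4) -> r >= -5) -> ((tot != 3 and 2*val = -16) -> (2*tot + val <= 3 and 2*tot <= -5))
Before tot := u + 3: ((3*r < 4 -> j + 4*val != -4) -> r >= -5) -> ((u != 0 and 2*val = -16) -> (2*u + val <= -3 and 2*u <= -11))
Before skip: ((3*r < 4 -> j + 4*val != -4) -> r >= -5) -> ((u != 0 and 2*val = -16) -> (2*u + val <= -3 and 2*u <= -11))
The weakest precondition is ((3*r < 4 -> j + 4*val != -4) -> r >= -5) -> ((u != 0 and 2*val = -16) -> (2*u + val <= -3 and 2*u <= -11)).
Check whether ((3*r < 4 -> j + 4*val != -4) -> r >= -5) -> ((u != 0 and 2*val = -16) -> (2*u + val <= -3 and 2*u <= -8)) implies it.
Countermodel: at the initial state j = 28, r = -6, u = -4, val = -8, the precondition holds but the weakest precondition fails.
Answer: invalid


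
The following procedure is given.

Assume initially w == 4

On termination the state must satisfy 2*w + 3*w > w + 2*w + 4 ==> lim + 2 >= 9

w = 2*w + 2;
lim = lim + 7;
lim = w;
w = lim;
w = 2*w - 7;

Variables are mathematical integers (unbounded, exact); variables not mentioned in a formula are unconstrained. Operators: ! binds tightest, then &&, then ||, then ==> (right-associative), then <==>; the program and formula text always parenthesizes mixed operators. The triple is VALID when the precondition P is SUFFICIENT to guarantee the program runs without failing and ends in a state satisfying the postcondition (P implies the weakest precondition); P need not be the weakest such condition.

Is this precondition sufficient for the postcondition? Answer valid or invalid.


Working backward. After the program, the postcondition 2*w + 3*w > w + 2*w + 4 ==> lim + 2 >= 9 must hold; in canonical form it is 2*w > 4 ==> lim >= 7.
Before w := 2*w - 7: 4*w > 18 ==> lim >= 7
Before w := lim: 4*lim > 18 ==> lim >= 7
Before lim := w: 4*w > 18 ==> w >= 7
Before lim := lim + 7: 4*w > 18 ==> w >= 7
Before w := 2*w + 2: 8*w > 10 ==> 2*w >= 5
The weakest precondition is 8*w > 10 ==> 2*w >= 5.
Check whether w == 4 implies it.
Every state satisfying the precondition satisfies the weakest precondition: the implication holds.
Answer: valid


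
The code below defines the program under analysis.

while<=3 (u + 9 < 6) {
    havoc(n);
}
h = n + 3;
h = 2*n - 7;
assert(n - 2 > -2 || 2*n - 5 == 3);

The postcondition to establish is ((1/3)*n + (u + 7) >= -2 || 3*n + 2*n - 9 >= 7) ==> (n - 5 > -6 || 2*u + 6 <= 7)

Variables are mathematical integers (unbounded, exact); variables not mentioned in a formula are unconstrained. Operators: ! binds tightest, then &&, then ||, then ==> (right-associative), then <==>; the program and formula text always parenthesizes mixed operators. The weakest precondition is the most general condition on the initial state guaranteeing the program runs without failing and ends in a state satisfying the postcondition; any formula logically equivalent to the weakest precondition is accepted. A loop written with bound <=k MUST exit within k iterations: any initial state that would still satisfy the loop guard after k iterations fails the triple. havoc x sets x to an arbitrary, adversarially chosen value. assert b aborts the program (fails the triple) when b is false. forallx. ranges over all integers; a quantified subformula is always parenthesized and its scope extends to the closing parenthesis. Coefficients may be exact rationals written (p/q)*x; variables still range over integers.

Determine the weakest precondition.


Working backward. After the program, the postcondition ((1/3)*n + (u + 7) >= -2 || 3*n + 2*n - 9 >= 7) ==> (n - 5 > -6 || 2*u + 6 <= 7) must hold; in canonical form it is ((1/3)*n + u >= -9 || 5*n >= 16) ==> (n > -1 || 2*u <= 1).
Before assert n - 2 > -2 || 2*n - 5 == 3: (n > 0 || 2*n == 8) && (((1/3)*n + u >= -9 || 5*n >= 16) ==> (n > -1 || 2*u <= 1))
Before h := 2*n - 7: (n > 0 || 2*n == 8) && (((1/3)*n + u >= -9 || 5*n >= 16) ==> (n > -1 || 2*u <= 1))
Before h := n + 3: (n > 0 || 2*n == 8) && (((1/3)*n + u >= -9 || 5*n >= 16) ==> (n > -1 || 2*u <= 1))
Before the loop (bound <=3), unroll the exhaustion recursion (WP_0 = exit-now case; WP_j = one more guarded iteration, up to j = 3):
  WP_0: (!(u < -3)) && (n > 0 || 2*n == 8) && (((1/3)*n + u >= -9 || 5*n >= 16) ==> (n > -1 || 2*u <= 1))
  WP_1: (u < -3 ==> (forall n_1. ((!(u < -3)) && (n_1 > 0 || 2*n_1 == 8) && (((1/3)*n_1 + u >= -9 || 5*n_1 >= 16) ==> (n_1 > -1 || 2*u <= 1))))) && ((!(u < -3)) ==> ((n > 0 || 2*n == 8) && (((1/3)*n + u >= -9 || 5*n >= 16) ==> (n > -1 || 2*u <= 1))))
  WP_2: (u < -3 ==> (forall n_2. ((u < -3 ==> (forall n_1. ((!(u < -3)) && (n_1 > 0 || 2*n_1 == 8) && (((1/3)*n_1 + u >= -9 || 5*n_1 >= 16) ==> (n_1 > -1 || 2*u <= 1))))) && ((!(u < -3)) ==> ((n_2 > 0 || 2*n_2 == 8) && (((1/3)*n_2 + u >= -9 || 5*n_2 >= 16) ==> (n_2 > -1 || 2*u <= 1))))))) && ((!(u < -3)) ==> ((n > 0 || 2*n == 8) && (((1/3)*n + u >= -9 || 5*n >= 16) ==> (n > -1 || 2*u <= 1))))
  WP_3: (u < -3 ==> (forall n_3. ((u < -3 ==> (forall n_2. ((u < -3 ==> (forall n_1. ((!(u < -3)) && (n_1 > 0 || 2*n_1 == 8) && (((1/3)*n_1 + u >= -9 || 5*n_1 >= 16) ==> (n_1 > -1 || 2*u <= 1))))) && ((!(u < -3)) ==> ((n_2 > 0 || 2*n_2 == 8) && (((1/3)*n_2 + u >= -9 || 5*n_2 >= 16) ==> (n_2 > -1 || 2*u <= 1))))))) && ((!(u < -3)) ==> ((n_3 > 0 || 2*n_3 == 8) && (((1/3)*n_3 + u >= -9 || 5*n_3 >= 16) ==> (n_3 > -1 || 2*u <= 1))))))) && ((!(u < -3)) ==> ((n > 0 || 2*n == 8) && (((1/3)*n + u >= -9 || 5*n >= 16) ==> (n > -1 || 2*u <= 1))))
So before the loop: (u < -3 ==> (forall n_3. ((u < -3 ==> (forall n_2. ((u < -3 ==> (forall n_1. ((!(u < -3)) && (n_1 > 0 || 2*n_1 == 8) && (((1/3)*n_1 + u >= -9 || 5*n_1 >= 16) ==> (n_1 > -1 || 2*u <= 1))))) && ((!(u < -3)) ==> ((n_2 > 0 || 2*n_2 == 8) && (((1/3)*n_2 + u >= -9 || 5*n_2 >= 16) ==> (n_2 > -1 || 2*u <= 1))))))) && ((!(u < -3)) ==> ((n_3 > 0 || 2*n_3 == 8) && (((1/3)*n_3 + u >= -9 || 5*n_3 >= 16) ==> (n_3 > -1 || 2*u <= 1))))))) && ((!(u < -3)) ==> ((n > 0 || 2*n == 8) && (((1/3)*n + u >= -9 || 5*n >= 16) ==> (n > -1 || 2*u <= 1))))
Answer: WP = (u < -3 ==> (forall n_3. ((u < -3 ==> (forall n_2. ((u < -3 ==> (forall n_1. ((!(u < -3)) && (n_1 > 0 || 2*n_1 == 8) && (((1/3)*n_1 + u >= -9 || 5*n_1 >= 16) ==> (n_1 > -1 || 2*u <= 1))))) && ((!(u < -3)) ==> ((n_2 > 0 || 2*n_2 == 8) && (((1/3)*n_2 + u >= -9 || 5*n_2 >= 16) ==> (n_2 > -1 || 2*u <= 1))))))) && ((!(u < -3)) ==> ((n_3 > 0 || 2*n_3 == 8) && (((1/3)*n_3 + u >= -9 || 5*n_3 >= 16) ==> (n_3 > -1 || 2*u <= 1))))))) && ((!(u < -3)) ==> ((n > 0 || 2*n == 8) && (((1/3)*n + u >= -9 || 5*n >= 16) ==> (n > -1 || 2*u <= 1))))


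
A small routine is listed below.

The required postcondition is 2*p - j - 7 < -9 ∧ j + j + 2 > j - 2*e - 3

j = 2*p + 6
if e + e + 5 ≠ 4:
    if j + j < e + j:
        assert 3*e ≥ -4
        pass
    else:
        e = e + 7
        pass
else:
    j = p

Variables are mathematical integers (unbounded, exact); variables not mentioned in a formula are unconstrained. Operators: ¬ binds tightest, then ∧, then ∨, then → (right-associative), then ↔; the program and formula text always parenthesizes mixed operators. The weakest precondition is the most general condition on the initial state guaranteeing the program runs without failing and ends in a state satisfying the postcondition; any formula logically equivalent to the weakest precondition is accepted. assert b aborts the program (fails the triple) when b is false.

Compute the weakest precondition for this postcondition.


Working backward. After the program, the postcondition 2*p - j - 7 < -9 ∧ j + j + 2 > j - 2*e - 3 must hold; in canonical form it is 2*p < j - 2 ∧ 2*e + j > -5.
Then branch requires (j < e → (3*e ≥ -4 ∧ 2*p < j - 2 ∧ 2*e + j > -5)) ∧ ((¬(j < e)) → (2*p < j - 2 ∧ 2*e + j > -19)); else branch requires p < -2 ∧ 2*e + p > -5.
Before the if: (2*e ≠ -1 → ((j < e → (3*e ≥ -4 ∧ 2*p < j - 2 ∧ 2*e + j > -5)) ∧ ((¬(j < e)) → (2*p < j - 2 ∧ 2*e + j > -19)))) ∧ ((¬(2*e ≠ -1)) → (p < -2 ∧ 2*e + p > -5))
Before j := 2*p + 6: (2*e ≠ -1 → ((2*p < e - 6 → (3*e ≥ -4 ∧ 2*e + 2*p > -11)) ∧ ((¬(2*p < e - 6)) → 2*e + 2*p > -25))) ∧ ((¬(2*e ≠ -1)) → (p < -2 ∧ 2*e + p > -5))
Answer: WP = (2*e ≠ -1 → ((2*p < e - 6 → (3*e ≥ -4 ∧ 2*e + 2*p > -11)) ∧ ((¬(2*p < e - 6)) → 2*e + 2*p > -25))) ∧ ((¬(2*e ≠ -1)) → (p < -2 ∧ 2*e + p > -5))


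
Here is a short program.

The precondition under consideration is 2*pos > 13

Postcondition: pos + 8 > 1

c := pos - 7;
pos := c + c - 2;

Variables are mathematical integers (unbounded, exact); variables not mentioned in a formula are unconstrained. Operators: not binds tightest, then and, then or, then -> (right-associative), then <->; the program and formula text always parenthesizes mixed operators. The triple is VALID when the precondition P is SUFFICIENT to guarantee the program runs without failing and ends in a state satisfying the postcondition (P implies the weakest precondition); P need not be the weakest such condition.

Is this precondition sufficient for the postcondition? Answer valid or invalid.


Working backward. After the program, the postcondition pos + 8 > 1 must hold; in canonical form it is pos > -7.
Before pos := c + c - 2: 2*c > -5
Before c := pos - 7: 2*pos > 9
The weakest precondition is 2*pos > 9.
Check whether 2*pos > 13 implies it.
Every state satisfying the precondition satisfies the weakest precondition: the implication holds.
Answer: valid


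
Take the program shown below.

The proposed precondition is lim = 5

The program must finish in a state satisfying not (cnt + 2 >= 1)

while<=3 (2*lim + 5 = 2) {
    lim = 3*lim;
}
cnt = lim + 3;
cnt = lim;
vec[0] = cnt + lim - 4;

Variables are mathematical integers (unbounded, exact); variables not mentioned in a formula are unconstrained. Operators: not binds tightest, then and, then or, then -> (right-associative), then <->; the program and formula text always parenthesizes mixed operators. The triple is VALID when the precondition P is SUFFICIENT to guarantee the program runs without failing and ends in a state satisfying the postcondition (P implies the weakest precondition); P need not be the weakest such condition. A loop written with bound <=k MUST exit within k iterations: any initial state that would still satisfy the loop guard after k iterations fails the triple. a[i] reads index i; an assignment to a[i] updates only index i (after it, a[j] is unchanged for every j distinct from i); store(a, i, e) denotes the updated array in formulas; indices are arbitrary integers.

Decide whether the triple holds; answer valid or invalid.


Working backward. After the program, the postcondition not (cnt + 2 >= 1) must hold; in canonical form it is not (cnt >= -1).
Before vec[0] := cnt + lim - 4: not (cnt >= -1)
Before cnt := lim: not (lim >= -1)
Before cnt := lim + 3: not (lim >= -1)
Before the loop (bound <=3), unroll the exhaustion recursion (WP_0 = exit-now case; WP_j = one more guarded iteration, up to j = 3):
  WP_0: (not (2*lim = -3)) and (not (lim >= -1))
  WP_1: (2*lim = -3 -> ((not (6*lim = -3)) and (not (3*lim >= -1)))) and ((not (2*lim = -3)) -> (not (lim >= -1)))
  WP_2: (2*lim = -3 -> ((6*lim = -3 -> ((not (18*lim = -3)) and (not (9*lim >= -1)))) and ((not (6*lim = -3)) -> (not (3*lim >= -1))))) and ((not (2*lim = -3)) -> (not (lim >= -1)))
  WP_3: (2*lim = -3 -> ((6*lim = -3 -> ((18*lim = -3 -> ((not (54*lim = -3)) and (not (27*lim >= -1)))) and ((not (18*lim = -3)) -> (not (9*lim >= -1))))) and ((not (6*lim = -3)) -> (not (3*lim >= -1))))) and ((not (2*lim = -3)) -> (not (lim >= -1)))
So before the loop: (2*lim = -3 -> ((6*lim = -3 -> ((18*lim = -3 -> ((not (54*lim = -3)) and (not (27*lim >= -1)))) and ((not (18*lim = -3)) -> (not (9*lim >= -1))))) and ((not (6*lim = -3)) -> (not (3*lim >= -1))))) and ((not (2*lim = -3)) -> (not (lim >= -1)))
The weakest precondition is (2*lim = -3 -> ((6*lim = -3 -> ((18*lim = -3 -> ((not (54*lim = -3)) and (not (27*lim >= -1)))) and ((not (18*lim = -3)) -> (not (9*lim >= -1))))) and ((not (6*lim = -3)) -> (not (3*lim >= -1))))) and ((not (2*lim = -3)) -> (not (lim >= -1))).
Check whether lim = 5 implies it.
Countermodel: at the initial state lim = 5, the precondition holds but the weakest precondition fails.
Answer: invalid


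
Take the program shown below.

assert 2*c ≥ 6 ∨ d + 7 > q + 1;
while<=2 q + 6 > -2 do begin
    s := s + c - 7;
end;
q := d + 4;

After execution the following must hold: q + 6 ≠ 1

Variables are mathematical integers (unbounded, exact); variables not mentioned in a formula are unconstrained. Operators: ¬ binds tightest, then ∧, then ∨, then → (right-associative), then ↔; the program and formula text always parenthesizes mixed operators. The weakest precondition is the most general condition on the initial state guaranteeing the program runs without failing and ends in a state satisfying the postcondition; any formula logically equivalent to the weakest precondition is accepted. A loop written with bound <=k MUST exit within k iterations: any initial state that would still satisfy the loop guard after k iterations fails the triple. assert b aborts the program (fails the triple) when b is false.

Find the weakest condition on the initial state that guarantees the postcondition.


Working backward. After the program, the postcondition q + 6 ≠ 1 must hold; in canonical form it is q ≠ -5.
Before q := d + 4: d ≠ -9
Before the loop (bound <=2), unroll the exhaustion recursion (WP_0 = exit-now case; WP_j = one more guarded iteration, up to j = 2):
  WP_0: (¬(q > -8)) ∧ d ≠ -9
  WP_1: (q > -8 → ((¬(q > -8)) ∧ d ≠ -9)) ∧ ((¬(q > -8)) → d ≠ -9)
  WP_2: (q > -8 → ((q > -8 → ((¬(q > -8)) ∧ d ≠ -9)) ∧ ((¬(q > -8)) → d ≠ -9))) ∧ ((¬(q > -8)) → d ≠ -9)
So before the loop: (q > -8 → ((q > -8 → ((¬(q > -8)) ∧ d ≠ -9)) ∧ ((¬(q > -8)) → d ≠ -9))) ∧ ((¬(q > -8)) → d ≠ -9)
Before assert 2*c ≥ 6 ∨ d + 7 > q + 1: (2*c ≥ 6 ∨ d > q - 6) ∧ (q > -8 → ((q > -8 → ((¬(q > -8)) ∧ d ≠ -9)) ∧ ((¬(q > -8)) → d ≠ -9))) ∧ ((¬(q > -8)) → d ≠ -9)
Answer: WP = (2*c ≥ 6 ∨ d > q - 6) ∧ (q > -8 → ((q > -8 → ((¬(q > -8)) ∧ d ≠ -9)) ∧ ((¬(q > -8)) → d ≠ -9))) ∧ ((¬(q > -8)) → d ≠ -9)


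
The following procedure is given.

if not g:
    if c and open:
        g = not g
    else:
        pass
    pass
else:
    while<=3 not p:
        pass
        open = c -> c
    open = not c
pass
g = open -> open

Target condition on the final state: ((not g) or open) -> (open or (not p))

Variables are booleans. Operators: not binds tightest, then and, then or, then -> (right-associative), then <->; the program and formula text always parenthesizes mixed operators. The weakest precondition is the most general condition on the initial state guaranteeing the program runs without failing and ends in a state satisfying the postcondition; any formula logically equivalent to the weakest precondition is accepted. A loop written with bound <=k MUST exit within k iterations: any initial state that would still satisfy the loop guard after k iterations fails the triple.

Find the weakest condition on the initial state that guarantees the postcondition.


Working backward. After the program, ((not g) or open) -> (open or (not p)) must hold.
Before g := open -> open: open -> (open or (not p))
Before skip: open -> (open or (not p))
Then branch requires ((c and open) -> (open -> (open or (not p)))) and ((not (c and open)) -> (open -> (open or (not p)))); else branch requires ((not p) -> (((not p) -> (((not p) -> (p and ((not c) -> ((not c) or (not p))))) and (p -> ((not c) -> ((not c) or (not p)))))) and (p -> ((not c) -> ((not c) or (not p)))))) and (p -> ((not c) -> ((not c) or (not p)))).
Before the if: ((not g) -> (((c and open) -> (open -> (open or (not p)))) and ((not (c and open)) -> (open -> (open or (not p)))))) and (g -> (((not p) -> (((not p) -> (((not p) -> (p and ((not c) -> ((not c) or (not p))))) and (p -> ((not c) -> ((not c) or (not p)))))) and (p -> ((not c) -> ((not c) or (not p)))))) and (p -> ((not c) -> ((not c) or (not p))))))
Answer: WP = ((not g) -> (((c and open) -> (open -> (open or (not p)))) and ((not (c and open)) -> (open -> (open or (not p)))))) and (g -> (((not p) -> (((not p) -> (((not p) -> (p and ((not c) -> ((not c) or (not p))))) and (p -> ((not c) -> ((not c) or (not p)))))) and (p -> ((not c) -> ((not c) or (not p)))))) and (p -> ((not c) -> ((not c) or (not p))))))


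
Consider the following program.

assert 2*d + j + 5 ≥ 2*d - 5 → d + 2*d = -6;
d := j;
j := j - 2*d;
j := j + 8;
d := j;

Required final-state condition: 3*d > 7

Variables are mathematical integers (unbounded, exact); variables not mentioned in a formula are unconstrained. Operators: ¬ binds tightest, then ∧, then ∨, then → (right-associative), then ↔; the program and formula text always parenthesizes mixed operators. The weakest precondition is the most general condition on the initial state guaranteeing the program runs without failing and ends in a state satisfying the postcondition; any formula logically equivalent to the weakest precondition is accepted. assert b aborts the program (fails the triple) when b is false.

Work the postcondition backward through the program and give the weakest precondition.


Working backward. After the program, 3*d > 7 must hold.
Before d := j: 3*j > 7
Before j := j + 8: 3*j > -17
Before j := j - 2*d: 3*j > 6*d - 17
Before d := j: 3*j < 17
Before assert 2*d + j + 5 ≥ 2*d - 5 → d + 2*d = -6: (j ≥ -10 → 3*d = -6) ∧ 3*j < 17
Answer: WP = (j ≥ -10 → 3*d = -6) ∧ 3*j < 17


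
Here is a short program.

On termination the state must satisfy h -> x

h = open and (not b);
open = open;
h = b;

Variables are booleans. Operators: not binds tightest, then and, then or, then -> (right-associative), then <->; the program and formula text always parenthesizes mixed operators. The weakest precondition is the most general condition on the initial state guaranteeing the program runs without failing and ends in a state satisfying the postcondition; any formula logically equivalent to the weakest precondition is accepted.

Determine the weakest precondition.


Working backward. After the program, h -> x must hold.
Before h := b: b -> x
Before open := open: b -> x
Before h := open and (not b): b -> x
Answer: WP = b -> x


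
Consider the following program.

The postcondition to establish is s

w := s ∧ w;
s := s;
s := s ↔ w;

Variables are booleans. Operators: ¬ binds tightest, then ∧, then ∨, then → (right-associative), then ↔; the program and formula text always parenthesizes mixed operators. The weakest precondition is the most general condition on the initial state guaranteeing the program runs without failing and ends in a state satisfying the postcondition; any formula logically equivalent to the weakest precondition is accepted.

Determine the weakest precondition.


Working backward. After the program, s must hold.
Before s := s ↔ w: s ↔ w
Before s := s: s ↔ w
Before w := s ∧ w: s ↔ (s ∧ w)
Answer: WP = s ↔ (s ∧ w)


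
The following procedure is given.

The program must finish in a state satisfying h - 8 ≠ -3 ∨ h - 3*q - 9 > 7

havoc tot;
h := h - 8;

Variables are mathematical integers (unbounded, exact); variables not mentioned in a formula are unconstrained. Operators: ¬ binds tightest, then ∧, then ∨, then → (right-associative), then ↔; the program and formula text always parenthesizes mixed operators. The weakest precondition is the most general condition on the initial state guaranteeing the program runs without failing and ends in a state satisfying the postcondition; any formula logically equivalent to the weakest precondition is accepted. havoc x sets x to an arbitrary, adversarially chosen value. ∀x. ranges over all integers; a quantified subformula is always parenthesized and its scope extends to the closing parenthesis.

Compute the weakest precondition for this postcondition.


Working backward. After the program, the postcondition h - 8 ≠ -3 ∨ h - 3*q - 9 > 7 must hold; in canonical form it is h ≠ 5 ∨ h > 3*q + 16.
Before h := h - 8: h ≠ 13 ∨ h > 3*q + 24
Before havoc tot: h ≠ 13 ∨ h > 3*q + 24
Answer: WP = h ≠ 13 ∨ h > 3*q + 24


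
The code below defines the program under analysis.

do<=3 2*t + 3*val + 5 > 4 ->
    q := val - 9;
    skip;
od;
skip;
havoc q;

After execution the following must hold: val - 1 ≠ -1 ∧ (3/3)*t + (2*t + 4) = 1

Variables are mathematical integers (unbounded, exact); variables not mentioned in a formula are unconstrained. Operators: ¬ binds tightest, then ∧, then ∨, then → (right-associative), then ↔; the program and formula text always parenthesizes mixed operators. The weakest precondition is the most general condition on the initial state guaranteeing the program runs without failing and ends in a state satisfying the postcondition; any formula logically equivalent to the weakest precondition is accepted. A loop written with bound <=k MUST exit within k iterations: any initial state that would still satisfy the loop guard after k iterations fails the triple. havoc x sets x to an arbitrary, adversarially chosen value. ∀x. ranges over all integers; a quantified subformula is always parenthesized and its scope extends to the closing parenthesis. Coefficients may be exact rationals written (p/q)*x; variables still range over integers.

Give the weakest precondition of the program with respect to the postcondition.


Working backward. After the program, the postcondition val - 1 ≠ -1 ∧ (3/3)*t + (2*t + 4) = 1 must hold; in canonical form it is val ≠ 0 ∧ 3*t = -3.
Before havoc q: val ≠ 0 ∧ 3*t = -3
Before skip: val ≠ 0 ∧ 3*t = -3
Before the loop (bound <=3), unroll the exhaustion recursion (WP_0 = exit-now case; WP_j = one more guarded iteration, up to j = 3):
  WP_0: (¬(2*t + 3*val > -1)) ∧ val ≠ 0 ∧ 3*t = -3
  WP_1: (2*t + 3*val > -1 → ((¬(2*t + 3*val > -1)) ∧ val ≠ 0 ∧ 3*t = -3)) ∧ ((¬(2*t + 3*val > -1)) → (val ≠ 0 ∧ 3*t = -3))
  WP_2: (2*t + 3*val > -1 → ((2*t + 3*val > -1 → ((¬(2*t + 3*val > -1)) ∧ val ≠ 0 ∧ 3*t = -3)) ∧ ((¬(2*t + 3*val > -1)) → (val ≠ 0 ∧ 3*t = -3)))) ∧ ((¬(2*t + 3*val > -1)) → (val ≠ 0 ∧ 3*t = -3))
  WP_3: (2*t + 3*val > -1 → ((2*t + 3*val > -1 → ((2*t + 3*val > -1 → ((¬(2*t + 3*val > -1)) ∧ val ≠ 0 ∧ 3*t = -3)) ∧ ((¬(2*t + 3*val > -1)) → (val ≠ 0 ∧ 3*t = -3)))) ∧ ((¬(2*t + 3*val > -1)) → (val ≠ 0 ∧ 3*t = -3)))) ∧ ((¬(2*t + 3*val > -1)) → (val ≠ 0 ∧ 3*t = -3))
So before the loop: (2*t + 3*val > -1 → ((2*t + 3*val > -1 → ((2*t + 3*val > -1 → ((¬(2*t + 3*val > -1)) ∧ val ≠ 0 ∧ 3*t = -3)) ∧ ((¬(2*t + 3*val > -1)) → (val ≠ 0 ∧ 3*t = -3)))) ∧ ((¬(2*t + 3*val > -1)) → (val ≠ 0 ∧ 3*t = -3)))) ∧ ((¬(2*t + 3*val > -1)) → (val ≠ 0 ∧ 3*t = -3))
Answer: WP = (2*t + 3*val > -1 → ((2*t + 3*val > -1 → ((2*t + 3*val > -1 → ((¬(2*t + 3*val > -1)) ∧ val ≠ 0 ∧ 3*t = -3)) ∧ ((¬(2*t + 3*val > -1)) → (val ≠ 0 ∧ 3*t = -3)))) ∧ ((¬(2*t + 3*val > -1)) → (val ≠ 0 ∧ 3*t = -3)))) ∧ ((¬(2*t + 3*val > -1)) → (val ≠ 0 ∧ 3*t = -3))


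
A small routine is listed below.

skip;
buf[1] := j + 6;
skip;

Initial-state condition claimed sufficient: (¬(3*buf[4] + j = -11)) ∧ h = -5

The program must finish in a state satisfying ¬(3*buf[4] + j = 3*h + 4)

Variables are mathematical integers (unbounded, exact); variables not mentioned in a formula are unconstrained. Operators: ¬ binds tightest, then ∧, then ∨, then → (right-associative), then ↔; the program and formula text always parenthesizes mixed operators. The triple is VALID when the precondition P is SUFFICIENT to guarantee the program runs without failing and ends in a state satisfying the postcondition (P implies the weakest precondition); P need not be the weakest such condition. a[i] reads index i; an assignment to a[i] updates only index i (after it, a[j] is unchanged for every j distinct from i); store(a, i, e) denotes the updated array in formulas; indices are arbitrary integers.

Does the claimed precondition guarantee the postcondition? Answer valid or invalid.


Working backward. After the program, ¬(3*buf[4] + j = 3*h + 4) must hold.
Before skip: ¬(3*buf[4] + j = 3*h + 4)
Before buf[1] := j + 6: ¬(3*buf[4] + j = 3*h + 4)
Before skip: ¬(3*buf[4] + j = 3*h + 4)
The weakest precondition is ¬(3*buf[4] + j = 3*h + 4).
Check whether (¬(3*buf[4] + j = -11)) ∧ h = -5 implies it.
Every state satisfying the precondition satisfies the weakest precondition: the implication holds.
Answer: valid
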